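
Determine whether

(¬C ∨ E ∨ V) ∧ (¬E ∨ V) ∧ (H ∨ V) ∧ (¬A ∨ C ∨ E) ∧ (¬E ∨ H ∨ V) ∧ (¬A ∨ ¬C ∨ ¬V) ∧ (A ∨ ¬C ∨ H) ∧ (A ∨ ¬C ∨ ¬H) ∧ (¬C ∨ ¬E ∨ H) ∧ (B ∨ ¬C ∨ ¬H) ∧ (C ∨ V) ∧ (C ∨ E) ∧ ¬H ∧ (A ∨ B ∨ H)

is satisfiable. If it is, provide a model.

Unit clause (¬H) forces H = False.
In (H ∨ V) only V is left, so V = True.
Set B = True.
Try E = False:
  (C ∨ E) forces C = True.
  (¬A ∨ ¬C ∨ ¬V) forces A = False.
  clause (A ∨ ¬C ∨ H) is falsified — backtrack.
So E = True.
  then (¬C ∨ ¬E ∨ H) forces C = False.
Set A = True.
All clauses satisfied.

B: True; E: True; H: False; C: False; A: True; V: True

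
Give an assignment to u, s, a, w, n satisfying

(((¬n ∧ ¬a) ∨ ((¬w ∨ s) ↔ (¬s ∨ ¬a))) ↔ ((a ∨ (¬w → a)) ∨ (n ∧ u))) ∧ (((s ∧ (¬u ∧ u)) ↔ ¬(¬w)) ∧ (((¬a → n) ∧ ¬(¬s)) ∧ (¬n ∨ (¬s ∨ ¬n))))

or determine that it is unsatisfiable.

Unsatisfiable — no assignment works.

Case s = True: the formula simplifies to (((¬n ∧ ¬a) ∨ ¬a) ↔ ((a ∨ (¬w → a)) ∨ (n ∧ u))) ∧ (((¬u ∧ u) ↔ ¬(¬w)) ∧ ((¬a → n) ∧ (¬n ∨ ¬n))).
  a = True: the conjunct ((¬n ∧ ¬a) ∨ ¬a) ↔ ((a ∨ (¬w → a)) ∨ (n ∧ u)) becomes (False ∨ False) ↔ (True ∨ (n ∧ u)) = False.
  a = False: simplifies to (w ∨ (n ∧ u)) ∧ (((¬u ∧ u) ↔ ¬(¬w)) ∧ (n ∧ (¬n ∨ ¬n))).
    n = True: the conjunct ¬n ∨ ¬n becomes ¬True ∨ ¬True = False.
    n = False: the conjunct n is False.
Case s = False: the conjunct ¬(¬s) becomes ¬(¬False) = False.
Both cases fail — unsatisfiable.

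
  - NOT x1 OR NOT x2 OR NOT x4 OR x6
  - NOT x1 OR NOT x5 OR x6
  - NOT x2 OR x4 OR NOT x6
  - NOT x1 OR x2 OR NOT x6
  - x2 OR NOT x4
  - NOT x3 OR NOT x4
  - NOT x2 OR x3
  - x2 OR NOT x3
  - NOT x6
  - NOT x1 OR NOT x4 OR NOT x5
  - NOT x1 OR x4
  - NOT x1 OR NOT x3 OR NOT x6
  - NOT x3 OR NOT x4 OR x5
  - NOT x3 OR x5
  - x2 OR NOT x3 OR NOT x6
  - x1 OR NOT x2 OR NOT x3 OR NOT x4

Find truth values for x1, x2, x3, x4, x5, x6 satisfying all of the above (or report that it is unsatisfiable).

x1 = False, x2 = True, x3 = True, x4 = False, x5 = True, x6 = False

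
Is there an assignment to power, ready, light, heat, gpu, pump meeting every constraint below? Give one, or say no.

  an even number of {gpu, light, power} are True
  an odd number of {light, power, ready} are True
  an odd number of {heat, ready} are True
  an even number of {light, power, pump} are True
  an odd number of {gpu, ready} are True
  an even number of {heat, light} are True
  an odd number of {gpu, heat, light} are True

power: False; ready: False; light: True; heat: True; gpu: True; pump: True

{gpu, light, power}: 2 true → even ✓
{light, power, ready}: 1 true → odd ✓
{heat, ready}: 1 true → odd ✓
{light, power, pump}: 2 true → even ✓
{gpu, ready}: 1 true → odd ✓
{heat, light}: 2 true → even ✓
{gpu, heat, light}: 3 true → odd ✓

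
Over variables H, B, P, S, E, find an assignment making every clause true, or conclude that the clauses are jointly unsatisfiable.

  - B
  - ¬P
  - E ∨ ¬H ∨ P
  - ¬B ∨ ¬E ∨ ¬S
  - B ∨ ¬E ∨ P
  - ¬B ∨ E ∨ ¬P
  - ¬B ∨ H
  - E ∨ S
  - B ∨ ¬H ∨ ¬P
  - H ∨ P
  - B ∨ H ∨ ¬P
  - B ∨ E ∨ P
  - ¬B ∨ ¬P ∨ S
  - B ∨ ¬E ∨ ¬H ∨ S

H = True, B = True, P = False, S = False, E = True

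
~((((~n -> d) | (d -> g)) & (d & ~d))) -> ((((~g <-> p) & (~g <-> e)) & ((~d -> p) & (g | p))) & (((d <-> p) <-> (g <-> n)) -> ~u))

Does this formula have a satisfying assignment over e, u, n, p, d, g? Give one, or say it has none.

e = True, u = True, n = True, p = True, d = True, g = False

  ~((((~n -> d) | (d -> g)) & (d & ~d))) -> ((((~g <-> p) & (~g <-> e)) & ((~d -> p) & (g | p))) & (((d <-> p) <-> (g <-> n)) -> ~u)) = True
    ~((((~n -> d) | (d -> g)) & (d & ~d))) = True
      ((~n -> d) | (d -> g)) & (d & ~d) = False
        (~n -> d) | (d -> g) = True
          ~n -> d = True
            ~n = False
          d -> g = False
        d & ~d = False
          ~d = False
    (((~g <-> p) & (~g <-> e)) & ((~d -> p) & (g | p))) & (((d <-> p) <-> (g <-> n)) -> ~u) = True
      ((~g <-> p) & (~g <-> e)) & ((~d -> p) & (g | p)) = True
        (~g <-> p) & (~g <-> e) = True
          ~g <-> p = True
            ~g = True
          ~g <-> e = True
            ~g = True
        (~d -> p) & (g | p) = True
          ~d -> p = True
            ~d = False
          g | p = True
      ((d <-> p) <-> (g <-> n)) -> ~u = True
        (d <-> p) <-> (g <-> n) = False
          d <-> p = True
          g <-> n = False
        ~u = False
The formula evaluates to True.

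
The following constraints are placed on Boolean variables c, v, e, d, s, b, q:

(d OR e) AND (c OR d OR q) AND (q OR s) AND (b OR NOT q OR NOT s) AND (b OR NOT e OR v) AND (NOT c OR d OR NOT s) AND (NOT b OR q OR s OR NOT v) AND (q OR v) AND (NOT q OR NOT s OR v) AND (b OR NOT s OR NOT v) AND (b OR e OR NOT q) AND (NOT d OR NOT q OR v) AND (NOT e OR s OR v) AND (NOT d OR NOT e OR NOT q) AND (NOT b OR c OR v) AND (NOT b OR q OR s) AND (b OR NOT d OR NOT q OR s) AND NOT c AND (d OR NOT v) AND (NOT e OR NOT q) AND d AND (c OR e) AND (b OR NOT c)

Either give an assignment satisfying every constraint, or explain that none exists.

c=F; v=T; e=T; d=T; s=T; b=T; q=F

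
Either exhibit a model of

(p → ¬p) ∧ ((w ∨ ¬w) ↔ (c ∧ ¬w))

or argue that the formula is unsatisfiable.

c = True, p = False, w = False

  p → ¬p = True
    ¬p = True
  (w ∨ ¬w) ↔ (c ∧ ¬w) = True
    w ∨ ¬w = True
      ¬w = True
    c ∧ ¬w = True
      ¬w = True
Both conjuncts True, so the formula holds.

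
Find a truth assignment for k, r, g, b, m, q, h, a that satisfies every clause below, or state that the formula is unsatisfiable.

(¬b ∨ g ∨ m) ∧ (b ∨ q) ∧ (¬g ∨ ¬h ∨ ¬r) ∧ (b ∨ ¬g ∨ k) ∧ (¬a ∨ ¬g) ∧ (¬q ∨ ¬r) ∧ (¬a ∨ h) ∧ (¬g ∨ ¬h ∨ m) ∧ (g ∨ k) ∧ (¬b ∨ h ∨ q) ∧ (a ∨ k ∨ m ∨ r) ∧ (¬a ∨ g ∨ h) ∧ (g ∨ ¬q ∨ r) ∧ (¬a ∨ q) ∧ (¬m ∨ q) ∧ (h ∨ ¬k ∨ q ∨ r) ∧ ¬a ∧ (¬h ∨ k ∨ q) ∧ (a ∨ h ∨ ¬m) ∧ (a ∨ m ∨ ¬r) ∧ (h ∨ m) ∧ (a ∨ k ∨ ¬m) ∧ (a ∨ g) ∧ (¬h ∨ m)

k = True; r = False; g = True; b = False; m = True; q = True; h = True; a = False

Unit clause (¬a) forces a = False.
In (a ∨ g) only g is left, so g = True.
Try k = False:
  (b ∨ ¬g ∨ k) forces b = True.
  (a ∨ k ∨ ¬m) forces m = False.
  (¬g ∨ ¬h ∨ m) forces h = False.
  clause (h ∨ m) is falsified — backtrack.
So k = True.
Set r = False.
Set b = False.
  then (b ∨ q) forces q = True.
Set m = True.
  then (a ∨ h ∨ ¬m) forces h = True.
All clauses satisfied.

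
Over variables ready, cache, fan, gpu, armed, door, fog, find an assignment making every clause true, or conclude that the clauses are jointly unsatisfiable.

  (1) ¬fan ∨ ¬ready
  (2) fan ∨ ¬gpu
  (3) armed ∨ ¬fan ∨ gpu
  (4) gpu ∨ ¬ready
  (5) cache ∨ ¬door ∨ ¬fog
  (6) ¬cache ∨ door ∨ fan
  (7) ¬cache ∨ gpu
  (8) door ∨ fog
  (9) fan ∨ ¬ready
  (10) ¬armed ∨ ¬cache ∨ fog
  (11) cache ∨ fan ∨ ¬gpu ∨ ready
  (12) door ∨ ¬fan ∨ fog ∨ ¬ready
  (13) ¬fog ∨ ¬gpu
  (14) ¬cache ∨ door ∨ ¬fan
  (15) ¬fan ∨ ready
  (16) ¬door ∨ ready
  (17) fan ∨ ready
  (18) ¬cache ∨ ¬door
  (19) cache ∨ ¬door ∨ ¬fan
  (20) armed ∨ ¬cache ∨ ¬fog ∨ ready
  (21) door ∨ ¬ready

Case ready = True:
  (¬fan ∨ ¬ready) forces fan = False.
  Clause (fan ∨ ¬ready) is falsified — contradiction.
Case ready = False:
  (¬fan ∨ ready) forces fan = False.
  Clause (fan ∨ ready) is falsified — contradiction.
Both cases fail, so the formula is unsatisfiable.

No satisfying assignment exists.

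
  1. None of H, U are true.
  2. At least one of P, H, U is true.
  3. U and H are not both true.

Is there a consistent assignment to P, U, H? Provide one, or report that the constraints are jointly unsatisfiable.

P = True, U = False, H = False

  (1) {H, U}: 0 true — none ✓
  (2) {P, H, U}: 1 true — at least one ✓
  (3) U=F, H=F — not both ✓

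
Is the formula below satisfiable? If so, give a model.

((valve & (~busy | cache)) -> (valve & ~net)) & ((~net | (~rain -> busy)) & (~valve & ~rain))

cache: True, net: False, valve: False, rain: False, busy: True

  (valve & (~busy | cache)) -> (valve & ~net) = True
    valve & (~busy | cache) = False
      ~busy | cache = True
        ~busy = False
    valve & ~net = False
      ~net = True
  (~net | (~rain -> busy)) & (~valve & ~rain) = True
    ~net | (~rain -> busy) = True
      ~net = True
      ~rain -> busy = True
        ~rain = True
    ~valve & ~rain = True
      ~valve = True
      ~rain = True
Both conjuncts True, so the formula holds.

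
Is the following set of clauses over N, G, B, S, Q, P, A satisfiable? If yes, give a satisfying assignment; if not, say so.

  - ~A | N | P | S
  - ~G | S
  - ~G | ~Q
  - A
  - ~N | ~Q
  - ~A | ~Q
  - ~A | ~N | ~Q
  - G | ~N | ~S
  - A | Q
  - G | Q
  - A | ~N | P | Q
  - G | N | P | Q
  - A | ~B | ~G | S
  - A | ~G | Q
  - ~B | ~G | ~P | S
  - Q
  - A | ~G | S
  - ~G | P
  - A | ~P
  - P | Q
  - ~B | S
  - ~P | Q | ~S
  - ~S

UNSATISFIABLE

Case A = True:
  (~A | ~Q) forces Q = False.
  Clause (Q) is falsified — contradiction.
Case A = False:
  Clause (A) is falsified — contradiction.
Both cases fail, so the formula is unsatisfiable.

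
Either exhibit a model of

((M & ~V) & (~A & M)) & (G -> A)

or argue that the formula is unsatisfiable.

M = True; G = False; V = False; A = False

  (M & ~V) & (~A & M) = True
    M & ~V = True
      ~V = True
    ~A & M = True
      ~A = True
  G -> A = True
Both conjuncts True, so the formula holds.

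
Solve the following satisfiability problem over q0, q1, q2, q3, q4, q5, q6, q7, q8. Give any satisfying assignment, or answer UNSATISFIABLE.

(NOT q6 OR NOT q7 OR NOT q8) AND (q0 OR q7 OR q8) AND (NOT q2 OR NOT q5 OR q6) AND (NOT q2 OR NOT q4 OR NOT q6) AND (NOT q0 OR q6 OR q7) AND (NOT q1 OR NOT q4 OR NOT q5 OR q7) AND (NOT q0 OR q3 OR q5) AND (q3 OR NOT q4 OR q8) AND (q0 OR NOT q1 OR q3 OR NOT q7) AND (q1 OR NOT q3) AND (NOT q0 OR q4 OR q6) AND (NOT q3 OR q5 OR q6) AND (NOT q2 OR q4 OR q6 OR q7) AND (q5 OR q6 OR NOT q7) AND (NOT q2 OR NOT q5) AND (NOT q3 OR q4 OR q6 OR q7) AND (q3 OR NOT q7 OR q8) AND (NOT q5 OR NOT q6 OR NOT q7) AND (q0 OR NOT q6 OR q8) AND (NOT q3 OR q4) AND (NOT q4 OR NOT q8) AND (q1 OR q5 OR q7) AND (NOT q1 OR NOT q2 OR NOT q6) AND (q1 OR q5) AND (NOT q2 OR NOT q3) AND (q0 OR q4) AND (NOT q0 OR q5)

q0=T; q1=F; q2=F; q3=F; q4=F; q5=T; q6=T; q7=F; q8=F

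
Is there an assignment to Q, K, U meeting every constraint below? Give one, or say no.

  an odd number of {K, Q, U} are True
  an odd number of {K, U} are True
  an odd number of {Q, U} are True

Q = False; K = False; U = True

{K, Q, U}: 1 true → odd ✓
{K, U}: 1 true → odd ✓
{Q, U}: 1 true → odd ✓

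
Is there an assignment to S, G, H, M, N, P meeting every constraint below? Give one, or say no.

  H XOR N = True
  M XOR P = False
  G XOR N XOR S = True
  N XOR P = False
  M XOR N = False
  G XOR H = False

S = False, G = True, H = True, M = False, N = False, P = False

H XOR N = T XOR F = True ✓
M XOR P = F XOR F = False ✓
G XOR N XOR S = T XOR F XOR F = True ✓
N XOR P = F XOR F = False ✓
M XOR N = F XOR F = False ✓
G XOR H = T XOR T = False ✓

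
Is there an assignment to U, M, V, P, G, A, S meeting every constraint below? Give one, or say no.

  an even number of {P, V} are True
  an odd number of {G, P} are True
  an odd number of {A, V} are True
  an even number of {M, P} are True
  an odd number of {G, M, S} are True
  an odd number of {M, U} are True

U = False; M = True; V = True; P = True; G = False; A = False; S = False

{P, V}: 2 true → even ✓
{G, P}: 1 true → odd ✓
{A, V}: 1 true → odd ✓
{M, P}: 2 true → even ✓
{G, M, S}: 1 true → odd ✓
{M, U}: 1 true → odd ✓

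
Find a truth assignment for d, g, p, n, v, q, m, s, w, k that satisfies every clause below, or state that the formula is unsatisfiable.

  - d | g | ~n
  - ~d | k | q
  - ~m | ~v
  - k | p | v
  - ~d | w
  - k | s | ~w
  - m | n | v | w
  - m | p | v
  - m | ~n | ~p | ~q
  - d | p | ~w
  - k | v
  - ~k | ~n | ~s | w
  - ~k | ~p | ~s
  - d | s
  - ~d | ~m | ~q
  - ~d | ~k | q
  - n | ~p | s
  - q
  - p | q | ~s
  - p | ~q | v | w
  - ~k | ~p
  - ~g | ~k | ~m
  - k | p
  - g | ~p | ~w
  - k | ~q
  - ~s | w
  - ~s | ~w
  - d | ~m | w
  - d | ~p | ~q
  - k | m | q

Unit clause (q) forces q = True.
In (k | ~q) only k is left, so k = True.
In (~k | ~p) only ~p is left, so p = False.
Try d = False:
  (d | p | ~w) forces w = False.
  (d | s) forces s = True.
  clause (~s | w) is falsified — backtrack.
So d = True.
  then (~d | w) forces w = True.
  then (~d | ~m | ~q) forces m = False.
  then (~s | ~w) forces s = False.
  then (m | p | v) forces v = True.
Set g = False.
Set n = True.
All clauses satisfied.

d=T; g=F; p=F; n=T; v=T; q=T; m=F; s=F; w=T; k=T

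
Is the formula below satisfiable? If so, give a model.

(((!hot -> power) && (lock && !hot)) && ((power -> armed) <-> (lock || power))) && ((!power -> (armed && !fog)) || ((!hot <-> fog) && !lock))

power = True, hot = False, armed = True, fog = False, lock = True

  ((!hot -> power) && (lock && !hot)) && ((power -> armed) <-> (lock || power)) = True
    (!hot -> power) && (lock && !hot) = True
      !hot -> power = True
        !hot = True
      lock && !hot = True
        !hot = True
    (power -> armed) <-> (lock || power) = True
      power -> armed = True
      lock || power = True
  (!power -> (armed && !fog)) || ((!hot <-> fog) && !lock) = True
    !power -> (armed && !fog) = True
      !power = False
      armed && !fog = True
        !fog = True
    (!hot <-> fog) && !lock = False
      !hot <-> fog = False
        !hot = True
      !lock = False
Both conjuncts True, so the formula holds.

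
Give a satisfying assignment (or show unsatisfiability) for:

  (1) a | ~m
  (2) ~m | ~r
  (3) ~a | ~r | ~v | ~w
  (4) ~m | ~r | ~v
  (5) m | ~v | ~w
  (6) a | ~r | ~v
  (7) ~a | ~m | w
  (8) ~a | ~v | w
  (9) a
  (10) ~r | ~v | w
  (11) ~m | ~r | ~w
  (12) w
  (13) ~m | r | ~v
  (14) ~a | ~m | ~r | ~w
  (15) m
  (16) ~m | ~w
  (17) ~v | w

Unsatisfiable

Case a = True:
  (w) forces w = True.
  (m) forces m = True.
  Clause (~m | ~w) is falsified — contradiction.
Case a = False:
  Clause (a) is falsified — contradiction.
Both cases fail, so the formula is unsatisfiable.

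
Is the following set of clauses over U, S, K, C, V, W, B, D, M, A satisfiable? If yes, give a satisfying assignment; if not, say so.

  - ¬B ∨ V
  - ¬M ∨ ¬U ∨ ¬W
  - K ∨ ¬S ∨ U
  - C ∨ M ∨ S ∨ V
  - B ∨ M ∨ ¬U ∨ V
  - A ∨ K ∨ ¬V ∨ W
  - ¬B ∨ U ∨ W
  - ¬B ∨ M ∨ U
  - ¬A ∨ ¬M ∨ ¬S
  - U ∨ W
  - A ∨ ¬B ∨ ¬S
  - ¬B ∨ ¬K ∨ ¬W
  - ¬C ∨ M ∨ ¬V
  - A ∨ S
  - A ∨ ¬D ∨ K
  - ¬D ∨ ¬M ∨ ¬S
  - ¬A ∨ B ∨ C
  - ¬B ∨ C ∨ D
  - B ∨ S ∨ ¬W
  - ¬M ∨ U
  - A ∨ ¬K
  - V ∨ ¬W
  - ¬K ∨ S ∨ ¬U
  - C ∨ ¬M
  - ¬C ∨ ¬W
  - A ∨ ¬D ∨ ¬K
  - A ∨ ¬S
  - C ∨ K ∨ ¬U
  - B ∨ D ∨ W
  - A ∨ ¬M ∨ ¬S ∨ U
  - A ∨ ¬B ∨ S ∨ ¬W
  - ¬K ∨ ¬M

U = True, S = True, K = True, C = False, V = True, W = False, B = True, D = True, M = False, A = True

Set U = True.
Set S = True.
  then (A ∨ ¬S) forces A = True.
  then (¬A ∨ ¬M ∨ ¬S) forces M = False.
Try K = False:
  (C ∨ K ∨ ¬U) forces C = True.
  (¬C ∨ M ∨ ¬V) forces V = False.
  (¬B ∨ V) forces B = False.
  clause (B ∨ M ∨ ¬U ∨ V) is falsified — backtrack.
So K = True.
Set C = False.
  then (¬A ∨ B ∨ C) forces B = True.
  then (¬B ∨ C ∨ D) forces D = True.
  then (¬B ∨ V) forces V = True.
  then (¬B ∨ ¬K ∨ ¬W) forces W = False.
All clauses satisfied.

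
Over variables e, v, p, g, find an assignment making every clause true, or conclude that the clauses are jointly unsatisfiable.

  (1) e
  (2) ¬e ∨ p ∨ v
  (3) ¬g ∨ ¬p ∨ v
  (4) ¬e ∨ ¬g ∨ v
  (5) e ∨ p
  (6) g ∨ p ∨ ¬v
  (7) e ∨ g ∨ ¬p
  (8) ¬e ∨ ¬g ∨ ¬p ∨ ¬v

Unit clause (e) forces e = True.
Set v = False.
  then (¬e ∨ p ∨ v) forces p = True.
  then (¬g ∨ ¬p ∨ v) forces g = False.
Check each clause:
  (e): e holds.
  (¬e ∨ p ∨ v): p holds.
  (¬g ∨ ¬p ∨ v): ¬g holds.
  (¬e ∨ ¬g ∨ v): ¬g holds.
  (e ∨ p): e holds.
  (g ∨ p ∨ ¬v): p holds.
  (e ∨ g ∨ ¬p): e holds.
  (¬e ∨ ¬g ∨ ¬p ∨ ¬v): ¬g holds.
All clauses satisfied.

e: True, v: False, p: True, g: False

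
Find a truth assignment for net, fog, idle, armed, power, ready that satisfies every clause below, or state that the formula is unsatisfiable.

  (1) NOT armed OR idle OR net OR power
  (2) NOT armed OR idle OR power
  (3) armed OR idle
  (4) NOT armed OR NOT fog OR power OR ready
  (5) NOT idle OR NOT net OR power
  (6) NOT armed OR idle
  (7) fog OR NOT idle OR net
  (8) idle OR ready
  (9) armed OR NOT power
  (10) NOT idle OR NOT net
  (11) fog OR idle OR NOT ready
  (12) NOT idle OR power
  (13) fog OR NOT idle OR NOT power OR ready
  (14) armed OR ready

Try net = True:
  (NOT idle OR NOT net) forces idle = False.
  (armed OR idle) forces armed = True.
  clause (NOT armed OR idle) is falsified — backtrack.
So net = False.
Set fog = True.
Try idle = False:
  (armed OR idle) forces armed = True.
  clause (NOT armed OR idle) is falsified — backtrack.
So idle = True.
  then (NOT idle OR power) forces power = True.
  then (armed OR NOT power) forces armed = True.
Set ready = True.
All clauses satisfied.

net = False, fog = True, idle = True, armed = True, power = True, ready = True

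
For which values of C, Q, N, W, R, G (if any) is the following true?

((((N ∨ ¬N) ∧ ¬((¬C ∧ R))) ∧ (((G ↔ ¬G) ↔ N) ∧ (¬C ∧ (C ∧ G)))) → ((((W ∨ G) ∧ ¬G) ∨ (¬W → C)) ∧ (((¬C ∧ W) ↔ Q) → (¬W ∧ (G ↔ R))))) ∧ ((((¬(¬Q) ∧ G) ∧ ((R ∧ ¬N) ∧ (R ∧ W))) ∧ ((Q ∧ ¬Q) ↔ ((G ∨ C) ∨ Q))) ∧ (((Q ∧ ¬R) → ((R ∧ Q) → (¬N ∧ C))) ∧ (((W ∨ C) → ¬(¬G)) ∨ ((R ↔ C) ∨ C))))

The formula is unsatisfiable.

Case Q = True: the conjunct (Q ∧ ¬Q) ↔ ((G ∨ C) ∨ Q) becomes (True ∧ False) ↔ ((G ∨ C) ∨ True) = False.
Case Q = False: the conjunct ¬(¬Q) becomes ¬(¬False) = False.
Both cases fail — unsatisfiable.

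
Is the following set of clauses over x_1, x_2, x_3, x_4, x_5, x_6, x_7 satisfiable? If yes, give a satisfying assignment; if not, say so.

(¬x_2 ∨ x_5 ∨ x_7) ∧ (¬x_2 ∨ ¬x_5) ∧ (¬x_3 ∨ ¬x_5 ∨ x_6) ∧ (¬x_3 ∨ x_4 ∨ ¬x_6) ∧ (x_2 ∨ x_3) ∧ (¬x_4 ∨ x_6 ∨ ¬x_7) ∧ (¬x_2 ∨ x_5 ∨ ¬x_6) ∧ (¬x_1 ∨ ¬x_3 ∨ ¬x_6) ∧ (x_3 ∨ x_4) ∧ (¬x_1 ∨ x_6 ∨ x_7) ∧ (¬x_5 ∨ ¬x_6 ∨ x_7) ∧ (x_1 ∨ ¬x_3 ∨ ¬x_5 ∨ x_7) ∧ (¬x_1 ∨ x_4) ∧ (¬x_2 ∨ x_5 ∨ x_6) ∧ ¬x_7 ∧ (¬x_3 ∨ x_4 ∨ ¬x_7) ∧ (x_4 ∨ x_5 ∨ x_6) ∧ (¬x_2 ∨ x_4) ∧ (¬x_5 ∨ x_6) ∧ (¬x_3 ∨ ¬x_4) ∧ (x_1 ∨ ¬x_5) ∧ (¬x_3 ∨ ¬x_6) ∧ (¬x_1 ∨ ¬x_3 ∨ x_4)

Case x_2 = True:
  (¬x_2 ∨ ¬x_5) forces x_5 = False.
  (¬x_2 ∨ x_5 ∨ x_7) forces x_7 = True.
  Clause (¬x_7) is falsified — contradiction.
Case x_2 = False:
  (x_2 ∨ x_3) forces x_3 = True.
  (¬x_7) forces x_7 = False.
  (¬x_3 ∨ ¬x_4) forces x_4 = False.
  (¬x_3 ∨ x_4 ∨ ¬x_6) forces x_6 = False.
  (¬x_3 ∨ ¬x_5 ∨ x_6) forces x_5 = False.
  Clause (x_4 ∨ x_5 ∨ x_6) is falsified — contradiction.
Both cases fail, so the formula is unsatisfiable.

Unsatisfiable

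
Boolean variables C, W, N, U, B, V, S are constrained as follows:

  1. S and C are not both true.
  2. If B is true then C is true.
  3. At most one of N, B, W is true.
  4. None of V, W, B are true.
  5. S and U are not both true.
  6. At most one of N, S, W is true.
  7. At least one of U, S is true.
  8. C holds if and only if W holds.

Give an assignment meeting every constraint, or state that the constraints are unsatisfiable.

C = False, W = False, N = False, U = False, B = False, V = False, S = True

  (1) S=T, C=F — not both ✓
  (2) B=F ⇒ C: vacuous ✓
  (3) {N, B, W}: 0 true — at most one ✓
  (4) {V, W, B}: 0 true — none ✓
  (5) S=T, U=F — not both ✓
  (6) {N, S, W}: 1 true — at most one ✓
  (7) {U, S}: 1 true — at least one ✓
  (8) C=F, W=F — same ✓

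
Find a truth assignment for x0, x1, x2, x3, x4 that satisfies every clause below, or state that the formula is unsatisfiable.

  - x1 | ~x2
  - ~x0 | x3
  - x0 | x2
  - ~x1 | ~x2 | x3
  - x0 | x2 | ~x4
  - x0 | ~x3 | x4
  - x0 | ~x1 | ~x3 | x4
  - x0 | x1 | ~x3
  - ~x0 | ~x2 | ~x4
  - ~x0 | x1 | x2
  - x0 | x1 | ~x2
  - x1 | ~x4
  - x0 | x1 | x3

Set x0 = False.
  then (x0 | x2) forces x2 = True.
  then (x0 | x1 | ~x2) forces x1 = True.
  then (~x1 | ~x2 | x3) forces x3 = True.
  then (x0 | ~x3 | x4) forces x4 = True.
All clauses satisfied.

x0: False, x1: True, x2: True, x3: True, x4: True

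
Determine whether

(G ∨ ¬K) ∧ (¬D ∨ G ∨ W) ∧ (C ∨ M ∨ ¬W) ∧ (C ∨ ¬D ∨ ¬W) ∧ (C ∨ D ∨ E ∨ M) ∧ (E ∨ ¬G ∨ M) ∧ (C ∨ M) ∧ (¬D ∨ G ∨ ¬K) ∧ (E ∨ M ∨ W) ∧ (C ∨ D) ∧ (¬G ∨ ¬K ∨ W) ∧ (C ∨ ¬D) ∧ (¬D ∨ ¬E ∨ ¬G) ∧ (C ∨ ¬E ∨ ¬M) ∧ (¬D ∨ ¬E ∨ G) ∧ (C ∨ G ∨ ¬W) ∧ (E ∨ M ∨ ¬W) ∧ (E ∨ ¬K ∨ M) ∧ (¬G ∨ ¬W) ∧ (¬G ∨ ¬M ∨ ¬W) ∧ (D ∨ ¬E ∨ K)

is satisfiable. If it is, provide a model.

G=F, E=F, C=T, M=T, K=F, W=F, D=F

Set G = False.
  then (G ∨ ¬K) forces K = False.
Try E = True:
  (¬D ∨ ¬E ∨ G) forces D = False.
  clause (D ∨ ¬E ∨ K) is falsified — backtrack.
So E = False.
Set C = True.
Set M = True.
Set W = False.
  then (¬D ∨ G ∨ W) forces D = False.
All clauses satisfied.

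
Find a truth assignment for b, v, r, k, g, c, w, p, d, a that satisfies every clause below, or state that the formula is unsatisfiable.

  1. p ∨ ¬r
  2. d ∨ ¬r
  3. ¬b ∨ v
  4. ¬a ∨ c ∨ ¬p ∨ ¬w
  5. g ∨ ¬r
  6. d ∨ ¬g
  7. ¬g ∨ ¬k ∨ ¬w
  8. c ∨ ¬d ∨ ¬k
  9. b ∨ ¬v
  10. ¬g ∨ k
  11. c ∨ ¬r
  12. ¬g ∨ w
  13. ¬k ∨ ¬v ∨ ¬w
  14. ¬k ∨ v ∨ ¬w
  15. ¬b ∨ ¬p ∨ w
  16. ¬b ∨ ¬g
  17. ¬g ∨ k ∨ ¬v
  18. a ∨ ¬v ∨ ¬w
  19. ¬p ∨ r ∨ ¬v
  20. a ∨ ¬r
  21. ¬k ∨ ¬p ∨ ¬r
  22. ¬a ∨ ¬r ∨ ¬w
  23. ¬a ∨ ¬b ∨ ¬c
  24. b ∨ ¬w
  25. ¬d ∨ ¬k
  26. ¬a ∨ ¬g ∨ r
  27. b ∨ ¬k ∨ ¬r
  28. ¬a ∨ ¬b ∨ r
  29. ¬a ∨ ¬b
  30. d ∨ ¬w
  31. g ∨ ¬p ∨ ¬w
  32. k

b = False; v = False; r = False; k = True; g = False; c = True; w = False; p = True; d = False; a = False

Unit clause (k) forces k = True.
In (¬d ∨ ¬k) only ¬d is left, so d = False.
In (d ∨ ¬w) only ¬w is left, so w = False.
In (d ∨ ¬r) only ¬r is left, so r = False.
In (d ∨ ¬g) only ¬g is left, so g = False.
Set b = False.
  then (b ∨ ¬v) forces v = False.
Set c = True.
Set p = True.
Set a = False.
All clauses satisfied.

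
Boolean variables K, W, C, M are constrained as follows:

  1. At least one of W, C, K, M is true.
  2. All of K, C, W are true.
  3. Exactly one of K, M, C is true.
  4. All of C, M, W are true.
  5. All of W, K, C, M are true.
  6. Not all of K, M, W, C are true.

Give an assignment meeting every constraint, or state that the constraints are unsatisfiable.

Case K = True:
  (2) forces C = True.
  Constraint (3) is violated (K=T, C=T) — contradiction.
Case K = False:
  Constraint (2) is violated (K=F) — contradiction.
Both cases fail — unsatisfiable.

Unsatisfiable — no assignment works.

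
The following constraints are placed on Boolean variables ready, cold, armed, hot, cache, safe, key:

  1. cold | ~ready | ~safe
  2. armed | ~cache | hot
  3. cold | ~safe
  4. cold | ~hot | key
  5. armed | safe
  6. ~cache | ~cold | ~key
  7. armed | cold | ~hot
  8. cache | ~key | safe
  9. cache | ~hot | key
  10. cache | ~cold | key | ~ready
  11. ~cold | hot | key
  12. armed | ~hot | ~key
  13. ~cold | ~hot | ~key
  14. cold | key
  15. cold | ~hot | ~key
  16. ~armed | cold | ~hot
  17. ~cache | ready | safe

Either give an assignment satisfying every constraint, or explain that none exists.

Set ready = True.
Set cold = True.
Set armed = True.
Set hot = False.
  then (~cold | hot | key) forces key = True.
  then (~cache | ~cold | ~key) forces cache = False.
  then (cache | ~key | safe) forces safe = True.
All clauses satisfied.

ready = True; cold = True; armed = True; hot = False; cache = False; safe = True; key = True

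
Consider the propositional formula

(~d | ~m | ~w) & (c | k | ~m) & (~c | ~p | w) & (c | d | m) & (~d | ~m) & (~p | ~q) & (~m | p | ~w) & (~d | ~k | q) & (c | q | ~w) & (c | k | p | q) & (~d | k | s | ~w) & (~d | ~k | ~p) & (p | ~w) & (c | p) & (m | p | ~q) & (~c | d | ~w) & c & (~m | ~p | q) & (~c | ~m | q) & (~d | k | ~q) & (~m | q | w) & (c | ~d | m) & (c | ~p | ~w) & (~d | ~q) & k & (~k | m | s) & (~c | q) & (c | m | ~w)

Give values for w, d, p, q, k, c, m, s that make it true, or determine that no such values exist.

w: False, d: False, p: False, q: True, k: True, c: True, m: True, s: True

Unit clause (c) forces c = True.
Unit clause (k) forces k = True.
In (~c | q) only q is left, so q = True.
In (~p | ~q) only ~p is left, so p = False.
In (p | ~w) only ~w is left, so w = False.
In (m | p | ~q) only m is left, so m = True.
In (~d | ~q) only ~d is left, so d = False.
Set s = True.
All clauses satisfied.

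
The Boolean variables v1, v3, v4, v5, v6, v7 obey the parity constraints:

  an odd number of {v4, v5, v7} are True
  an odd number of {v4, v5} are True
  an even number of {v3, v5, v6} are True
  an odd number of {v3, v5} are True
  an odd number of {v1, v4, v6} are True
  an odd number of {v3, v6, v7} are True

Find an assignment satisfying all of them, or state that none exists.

v1: False, v3: False, v4: False, v5: True, v6: True, v7: False

{v4, v5, v7}: 1 true → odd ✓
{v4, v5}: 1 true → odd ✓
{v3, v5, v6}: 2 true → even ✓
{v3, v5}: 1 true → odd ✓
{v1, v4, v6}: 1 true → odd ✓
{v3, v6, v7}: 1 true → odd ✓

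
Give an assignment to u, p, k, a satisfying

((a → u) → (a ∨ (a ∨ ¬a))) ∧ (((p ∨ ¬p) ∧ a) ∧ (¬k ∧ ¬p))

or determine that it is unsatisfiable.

u = True, p = False, k = False, a = True

  (a → u) → (a ∨ (a ∨ ¬a)) = True
    a → u = True
    a ∨ (a ∨ ¬a) = True
      a ∨ ¬a = True
        ¬a = False
  ((p ∨ ¬p) ∧ a) ∧ (¬k ∧ ¬p) = True
    (p ∨ ¬p) ∧ a = True
      p ∨ ¬p = True
        ¬p = True
    ¬k ∧ ¬p = True
      ¬k = True
      ¬p = True
Both conjuncts True, so the formula holds.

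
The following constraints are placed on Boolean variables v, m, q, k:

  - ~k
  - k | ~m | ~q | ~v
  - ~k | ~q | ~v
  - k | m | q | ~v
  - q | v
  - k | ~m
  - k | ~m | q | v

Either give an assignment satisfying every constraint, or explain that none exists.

v=T, m=F, q=T, k=F

Unit clause (~k) forces k = False.
In (k | ~m) only ~m is left, so m = False.
Set v = True.
  then (k | m | q | ~v) forces q = True.
Check each clause:
  (~k): ~k holds.
  (k | ~m | ~q | ~v): ~m holds.
  (~k | ~q | ~v): ~k holds.
  (k | m | q | ~v): q holds.
  (q | v): q holds.
  (k | ~m): ~m holds.
  (k | ~m | q | v): ~m holds.
All clauses satisfied.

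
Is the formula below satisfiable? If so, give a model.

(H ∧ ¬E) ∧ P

P = True; H = True; E = False

  H ∧ ¬E = True
    ¬E = True
Both conjuncts True, so the formula holds.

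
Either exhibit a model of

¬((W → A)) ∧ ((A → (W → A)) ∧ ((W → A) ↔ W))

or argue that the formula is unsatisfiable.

Unsatisfiable — no assignment works.

Case A = True: the conjunct ¬((W → A)) becomes ¬((W → True)) = False.
Case A = False: the formula simplifies to ¬(¬W) ∧ (¬W ↔ W).
  W = True: the conjunct ¬W ↔ W becomes ¬True ↔ True = False.
  W = False: the conjunct ¬(¬W) becomes ¬(¬False) = False.
Both cases fail — unsatisfiable.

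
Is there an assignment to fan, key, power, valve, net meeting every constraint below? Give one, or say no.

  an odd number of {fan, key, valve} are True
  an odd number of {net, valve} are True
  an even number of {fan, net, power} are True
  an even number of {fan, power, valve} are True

The formula is unsatisfiable.

Adding constraints 2, 3, 4 mod 2: every variable appears an even number of times on the left, so the left side is 0.
But the right sides sum to 1 (mod 2). 0 ≠ 1 — the system is inconsistent.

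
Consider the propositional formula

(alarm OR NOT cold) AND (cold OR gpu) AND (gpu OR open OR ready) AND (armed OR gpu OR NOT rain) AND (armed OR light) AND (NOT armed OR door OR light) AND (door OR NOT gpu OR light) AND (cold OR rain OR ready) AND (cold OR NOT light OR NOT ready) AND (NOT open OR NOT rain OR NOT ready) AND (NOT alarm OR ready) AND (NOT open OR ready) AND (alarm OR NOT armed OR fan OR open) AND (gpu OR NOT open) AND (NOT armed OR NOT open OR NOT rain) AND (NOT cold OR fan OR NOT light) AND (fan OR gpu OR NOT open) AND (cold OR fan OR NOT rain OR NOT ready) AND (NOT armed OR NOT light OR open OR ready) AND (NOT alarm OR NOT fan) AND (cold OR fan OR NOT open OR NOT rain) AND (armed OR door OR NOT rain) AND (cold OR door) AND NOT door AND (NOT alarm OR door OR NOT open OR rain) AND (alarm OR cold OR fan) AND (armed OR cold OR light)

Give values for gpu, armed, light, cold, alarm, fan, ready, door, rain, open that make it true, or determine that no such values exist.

Unsatisfiable

Case door = True:
  Clause (NOT door) is falsified — contradiction.
Case door = False:
  (cold OR door) forces cold = True.
  (alarm OR NOT cold) forces alarm = True.
  (NOT alarm OR ready) forces ready = True.
  (NOT alarm OR NOT fan) forces fan = False.
  (NOT cold OR fan OR NOT light) forces light = False.
  (armed OR light) forces armed = True.
  Clause (NOT armed OR door OR light) is falsified — contradiction.
Both cases fail, so the formula is unsatisfiable.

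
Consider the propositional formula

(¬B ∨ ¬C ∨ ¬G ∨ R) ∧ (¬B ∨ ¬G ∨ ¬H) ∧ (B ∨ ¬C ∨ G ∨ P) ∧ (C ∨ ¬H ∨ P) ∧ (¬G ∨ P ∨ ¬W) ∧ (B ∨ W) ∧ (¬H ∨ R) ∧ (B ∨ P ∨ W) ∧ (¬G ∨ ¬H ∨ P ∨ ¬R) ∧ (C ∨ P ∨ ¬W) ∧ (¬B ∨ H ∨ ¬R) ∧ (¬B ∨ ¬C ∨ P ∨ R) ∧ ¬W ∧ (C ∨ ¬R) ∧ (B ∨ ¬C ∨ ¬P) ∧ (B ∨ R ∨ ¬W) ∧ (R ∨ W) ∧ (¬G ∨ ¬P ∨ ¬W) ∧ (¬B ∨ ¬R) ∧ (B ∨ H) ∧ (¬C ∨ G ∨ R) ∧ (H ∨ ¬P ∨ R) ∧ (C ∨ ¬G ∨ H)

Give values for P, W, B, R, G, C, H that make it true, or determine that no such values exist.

Case W = True:
  Clause (¬W) is falsified — contradiction.
Case W = False:
  (B ∨ W) forces B = True.
  (R ∨ W) forces R = True.
  Clause (¬B ∨ ¬R) is falsified — contradiction.
Both cases fail, so the formula is unsatisfiable.

Unsatisfiable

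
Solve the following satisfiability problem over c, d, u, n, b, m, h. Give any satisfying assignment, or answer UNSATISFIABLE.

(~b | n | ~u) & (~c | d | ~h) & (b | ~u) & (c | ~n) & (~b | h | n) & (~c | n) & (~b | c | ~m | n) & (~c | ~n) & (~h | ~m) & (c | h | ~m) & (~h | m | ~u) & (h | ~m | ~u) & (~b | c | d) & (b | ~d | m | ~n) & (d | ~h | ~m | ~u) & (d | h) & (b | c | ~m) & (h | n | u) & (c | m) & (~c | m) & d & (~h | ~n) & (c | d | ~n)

No satisfying assignment exists.

Case c = True:
  (~c | n) forces n = True.
  Clause (~c | ~n) is falsified — contradiction.
Case c = False:
  (c | ~n) forces n = False.
  (c | m) forces m = True.
  (~b | c | ~m | n) forces b = False.
  Clause (b | c | ~m) is falsified — contradiction.
Both cases fail, so the formula is unsatisfiable.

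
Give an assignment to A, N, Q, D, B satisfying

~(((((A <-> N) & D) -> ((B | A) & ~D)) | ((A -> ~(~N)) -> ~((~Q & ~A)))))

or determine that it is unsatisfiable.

A = False; N = False; Q = False; D = True; B = False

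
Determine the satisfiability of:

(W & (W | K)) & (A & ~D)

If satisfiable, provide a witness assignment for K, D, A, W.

K: False, D: False, A: True, W: True

  W & (W | K) = True
    W | K = True
  A & ~D = True
    ~D = True
Both conjuncts True, so the formula holds.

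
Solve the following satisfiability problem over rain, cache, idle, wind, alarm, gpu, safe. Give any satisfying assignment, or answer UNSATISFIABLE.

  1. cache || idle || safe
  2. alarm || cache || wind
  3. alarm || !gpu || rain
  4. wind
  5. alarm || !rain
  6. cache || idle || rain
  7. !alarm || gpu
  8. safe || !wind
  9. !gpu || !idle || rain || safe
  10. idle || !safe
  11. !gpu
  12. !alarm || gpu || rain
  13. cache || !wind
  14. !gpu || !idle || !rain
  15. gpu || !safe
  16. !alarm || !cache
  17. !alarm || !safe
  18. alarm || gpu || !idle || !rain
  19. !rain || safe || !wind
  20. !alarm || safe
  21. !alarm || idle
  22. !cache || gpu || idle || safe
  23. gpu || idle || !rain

No satisfying assignment exists.

Case wind = True:
  (safe || !wind) forces safe = True.
  (idle || !safe) forces idle = True.
  (!gpu) forces gpu = False.
  Clause (gpu || !safe) is falsified — contradiction.
Case wind = False:
  Clause (wind) is falsified — contradiction.
Both cases fail, so the formula is unsatisfiable.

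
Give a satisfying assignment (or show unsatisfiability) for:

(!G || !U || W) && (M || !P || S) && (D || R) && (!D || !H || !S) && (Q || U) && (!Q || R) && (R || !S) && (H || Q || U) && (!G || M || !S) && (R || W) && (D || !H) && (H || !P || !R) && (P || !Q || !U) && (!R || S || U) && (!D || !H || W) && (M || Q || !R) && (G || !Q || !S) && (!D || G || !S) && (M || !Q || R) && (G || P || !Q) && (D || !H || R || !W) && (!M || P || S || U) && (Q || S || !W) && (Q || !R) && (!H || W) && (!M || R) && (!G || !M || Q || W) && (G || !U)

Set U = False.
  then (Q || U) forces Q = True.
  then (!Q || R) forces R = True.
  then (!R || S || U) forces S = True.
  then (G || !Q || !S) forces G = True.
  then (!G || M || !S) forces M = True.
Try H = True:
  (!D || !H || !S) forces D = False.
  clause (D || !H) is falsified — backtrack.
So H = False.
  then (H || !P || !R) forces P = False.
Set D = True.
Set W = True.
All clauses satisfied.

U: False; R: True; G: True; Q: True; H: False; S: True; P: False; D: True; M: True; W: True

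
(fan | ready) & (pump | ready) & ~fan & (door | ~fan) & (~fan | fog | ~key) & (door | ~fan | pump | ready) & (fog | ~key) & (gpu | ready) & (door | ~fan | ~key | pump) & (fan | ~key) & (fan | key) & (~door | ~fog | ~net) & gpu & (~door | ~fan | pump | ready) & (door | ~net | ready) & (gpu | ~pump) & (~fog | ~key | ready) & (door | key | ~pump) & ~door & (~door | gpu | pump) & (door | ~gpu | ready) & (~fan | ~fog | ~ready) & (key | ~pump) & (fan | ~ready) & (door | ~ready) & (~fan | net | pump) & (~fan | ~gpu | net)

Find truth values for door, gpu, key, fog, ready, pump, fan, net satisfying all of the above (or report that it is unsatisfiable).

UNSATISFIABLE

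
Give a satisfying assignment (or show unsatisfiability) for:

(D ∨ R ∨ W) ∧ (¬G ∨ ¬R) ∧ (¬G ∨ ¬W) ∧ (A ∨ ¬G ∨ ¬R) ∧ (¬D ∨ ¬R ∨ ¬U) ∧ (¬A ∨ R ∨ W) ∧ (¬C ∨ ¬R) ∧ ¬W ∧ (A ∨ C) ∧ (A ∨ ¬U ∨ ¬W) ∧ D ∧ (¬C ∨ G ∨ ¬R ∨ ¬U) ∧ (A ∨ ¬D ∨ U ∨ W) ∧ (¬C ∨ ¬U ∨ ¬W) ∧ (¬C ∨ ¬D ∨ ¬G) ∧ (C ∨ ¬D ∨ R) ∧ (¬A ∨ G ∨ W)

W = False, C = True, G = False, D = True, A = False, R = False, U = True

Unit clause (¬W) forces W = False.
Unit clause (D) forces D = True.
Try C = False:
  (A ∨ C) forces A = True.
  (¬A ∨ R ∨ W) forces R = True.
  (¬G ∨ ¬R) forces G = False.
  clause (¬A ∨ G ∨ W) is falsified — backtrack.
So C = True.
  then (¬C ∨ ¬R) forces R = False.
  then (¬C ∨ ¬D ∨ ¬G) forces G = False.
  then (¬A ∨ G ∨ W) forces A = False.
  then (A ∨ ¬D ∨ U ∨ W) forces U = True.
All clauses satisfied.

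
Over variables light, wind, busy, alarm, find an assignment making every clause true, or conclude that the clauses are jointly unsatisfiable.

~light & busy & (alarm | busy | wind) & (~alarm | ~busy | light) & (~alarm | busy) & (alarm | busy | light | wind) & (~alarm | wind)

Unit clause (~light) forces light = False.
Unit clause (busy) forces busy = True.
In (~alarm | ~busy | light) only ~alarm is left, so alarm = False.
Set wind = False.
Check each clause:
  (~light): ~light holds.
  (busy): busy holds.
  (alarm | busy | wind): busy holds.
  (~alarm | ~busy | light): ~alarm holds.
  (~alarm | busy): ~alarm holds.
  (alarm | busy | light | wind): busy holds.
  (~alarm | wind): ~alarm holds.
All clauses satisfied.

light: False, wind: False, busy: True, alarm: False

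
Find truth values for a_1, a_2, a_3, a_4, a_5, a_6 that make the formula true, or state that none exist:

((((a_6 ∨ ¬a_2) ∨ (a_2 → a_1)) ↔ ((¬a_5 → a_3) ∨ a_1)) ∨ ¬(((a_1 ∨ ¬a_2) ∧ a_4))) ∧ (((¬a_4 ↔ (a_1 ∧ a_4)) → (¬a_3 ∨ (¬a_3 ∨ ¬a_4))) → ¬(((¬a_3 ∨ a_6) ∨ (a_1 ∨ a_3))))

a_1 = False; a_2 = True; a_3 = True; a_4 = True; a_5 = False; a_6 = True

  (((a_6 ∨ ¬a_2) ∨ (a_2 → a_1)) ↔ ((¬a_5 → a_3) ∨ a_1)) ∨ ¬(((a_1 ∨ ¬a_2) ∧ a_4)) = True
    ((a_6 ∨ ¬a_2) ∨ (a_2 → a_1)) ↔ ((¬a_5 → a_3) ∨ a_1) = True
      (a_6 ∨ ¬a_2) ∨ (a_2 → a_1) = True
        a_6 ∨ ¬a_2 = True
          ¬a_2 = False
        a_2 → a_1 = False
      (¬a_5 → a_3) ∨ a_1 = True
        ¬a_5 → a_3 = True
          ¬a_5 = True
    ¬(((a_1 ∨ ¬a_2) ∧ a_4)) = True
      (a_1 ∨ ¬a_2) ∧ a_4 = False
        a_1 ∨ ¬a_2 = False
          ¬a_2 = False
  ((¬a_4 ↔ (a_1 ∧ a_4)) → (¬a_3 ∨ (¬a_3 ∨ ¬a_4))) → ¬(((¬a_3 ∨ a_6) ∨ (a_1 ∨ a_3))) = True
    (¬a_4 ↔ (a_1 ∧ a_4)) → (¬a_3 ∨ (¬a_3 ∨ ¬a_4)) = False
      ¬a_4 ↔ (a_1 ∧ a_4) = True
        ¬a_4 = False
        a_1 ∧ a_4 = False
      ¬a_3 ∨ (¬a_3 ∨ ¬a_4) = False
        ¬a_3 = False
        ¬a_3 ∨ ¬a_4 = False
          ¬a_3 = False
          ¬a_4 = False
    ¬(((¬a_3 ∨ a_6) ∨ (a_1 ∨ a_3))) = False
      (¬a_3 ∨ a_6) ∨ (a_1 ∨ a_3) = True
        ¬a_3 ∨ a_6 = True
          ¬a_3 = False
        a_1 ∨ a_3 = True
Both conjuncts True, so the formula holds.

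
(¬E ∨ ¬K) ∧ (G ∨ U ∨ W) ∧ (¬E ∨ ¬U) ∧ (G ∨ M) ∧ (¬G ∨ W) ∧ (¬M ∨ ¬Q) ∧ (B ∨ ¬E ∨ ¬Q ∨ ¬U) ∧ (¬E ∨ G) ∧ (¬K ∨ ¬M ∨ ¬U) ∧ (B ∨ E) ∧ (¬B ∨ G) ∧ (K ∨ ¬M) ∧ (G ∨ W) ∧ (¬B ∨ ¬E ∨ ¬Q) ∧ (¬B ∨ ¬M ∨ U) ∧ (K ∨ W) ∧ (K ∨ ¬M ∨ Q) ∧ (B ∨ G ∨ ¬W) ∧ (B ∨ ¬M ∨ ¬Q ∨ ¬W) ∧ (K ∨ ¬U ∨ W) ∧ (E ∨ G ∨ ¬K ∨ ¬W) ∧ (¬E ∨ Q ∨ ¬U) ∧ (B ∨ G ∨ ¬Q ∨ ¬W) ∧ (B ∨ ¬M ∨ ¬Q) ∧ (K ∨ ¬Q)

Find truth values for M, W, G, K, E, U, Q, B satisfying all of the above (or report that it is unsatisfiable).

M = False; W = True; G = True; K = False; E = True; U = False; Q = False; B = True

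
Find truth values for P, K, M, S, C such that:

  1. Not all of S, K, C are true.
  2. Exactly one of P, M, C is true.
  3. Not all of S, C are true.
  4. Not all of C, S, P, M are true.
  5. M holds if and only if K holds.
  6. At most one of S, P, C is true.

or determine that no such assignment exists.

P: True; K: False; M: False; S: False; C: False

  (1) {S, K, C}: 0/3 true — not all ✓
  (2) {P, M, C}: 1 true — exactly one ✓
  (3) {S, C}: 0/2 true — not all ✓
  (4) {C, S, P, M}: 1/4 true — not all ✓
  (5) M=F, K=F — same ✓
  (6) {S, P, C}: 1 true — at most one ✓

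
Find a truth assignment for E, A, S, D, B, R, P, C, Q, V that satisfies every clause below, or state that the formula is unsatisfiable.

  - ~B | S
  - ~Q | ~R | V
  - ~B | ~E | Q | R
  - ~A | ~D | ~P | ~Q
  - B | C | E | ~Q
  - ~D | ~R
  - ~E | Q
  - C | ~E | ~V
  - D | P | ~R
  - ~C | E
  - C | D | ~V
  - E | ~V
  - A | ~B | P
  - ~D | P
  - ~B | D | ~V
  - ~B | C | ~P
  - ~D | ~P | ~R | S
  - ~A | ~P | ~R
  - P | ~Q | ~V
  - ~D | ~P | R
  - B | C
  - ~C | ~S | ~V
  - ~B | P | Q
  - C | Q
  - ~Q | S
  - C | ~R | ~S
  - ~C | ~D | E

Set E = True.
  then (~E | Q) forces Q = True.
  then (~Q | S) forces S = True.
Set A = True.
Set D = False.
Set B = True.
  then (~B | D | ~V) forces V = False.
  then (~Q | ~R | V) forces R = False.
Set P = True.
  then (~B | C | ~P) forces C = True.
All clauses satisfied.

E = True, A = True, S = True, D = False, B = True, R = False, P = True, C = True, Q = True, V = False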